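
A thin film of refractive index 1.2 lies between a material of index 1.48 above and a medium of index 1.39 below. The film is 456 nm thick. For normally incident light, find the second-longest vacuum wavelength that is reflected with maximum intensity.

730 nm

At the upper boundary (n = 1.48 to n = 1.2) the reflected ray undergoes no phase shift.
Bottom surface (1.2 → 1.39): reflection off a higher-index medium gives a half-wave phase shift.
The two reflections differ by half a wavelength.
So the condition for constructive reflection is 2 n t = (m + ½) λ.
λ = 2 n t / (m + ½). The second-longest wavelength is m = 1: λ = 2 × 1.2 × 456 / 1.50 = 730 nm.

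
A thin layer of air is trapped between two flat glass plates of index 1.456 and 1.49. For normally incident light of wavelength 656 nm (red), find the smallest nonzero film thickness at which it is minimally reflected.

328 nm

Ray reflecting at the top interface goes from n = 1.456 toward n = 1.0: no phase shift.
At the lower boundary (n = 1.0 to n = 1.49) the reflected ray undergoes a half-wave phase shift.
Net: one phase inversion between the two reflected rays.
So the condition for destructive reflection is 2 n t = m λ.
Minimum nonzero at m = 1: t = λ / (2 n) = 656 / (2 × 1.0) = 328 nm.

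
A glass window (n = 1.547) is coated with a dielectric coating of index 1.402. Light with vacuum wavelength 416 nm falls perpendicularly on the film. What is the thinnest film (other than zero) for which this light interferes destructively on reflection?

Ray reflecting at the top interface goes from n = 1.0 toward n = 1.402: a half-wave phase shift.
Bottom surface (1.402 → 1.547): reflection off a higher-index medium gives a half-wave phase shift.
Zero or two π shifts → no net half-wave offset.
For minimum reflection here: 2 n t = (m + ½) λ.
Minimum at m = 0: t = λ / (4 n) = 416 / (4 × 1.402) = 74.2 nm.

74.2 nm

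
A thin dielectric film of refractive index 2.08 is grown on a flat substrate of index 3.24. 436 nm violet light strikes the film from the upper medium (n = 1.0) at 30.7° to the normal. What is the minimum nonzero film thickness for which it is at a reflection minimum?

Top surface (1.0 → 2.08): reflection off a higher-index medium gives a half-wave phase shift.
Bottom surface (2.08 → 3.24): reflection off a higher-index medium gives a half-wave phase shift.
Zero or two π shifts → no net half-wave offset.
With no net inversion, destructive interference in reflection requires 2 n t cos θ_r = (m + ½) λ.
Snell's law: 1.0 sin 30.7° = 2.08 sin θ_r → sin θ_r = 0.245, cos θ_r = 0.969.
Minimum at m = 0: t = λ / (4 n cos θ_r) = 436 / (4 × 2.08 × 0.969) = 54.1 nm.

54.1 nm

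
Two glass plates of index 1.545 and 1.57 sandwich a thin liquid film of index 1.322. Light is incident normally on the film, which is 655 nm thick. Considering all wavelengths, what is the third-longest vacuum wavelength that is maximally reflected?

693 nm

Ray reflecting at the top interface goes from n = 1.545 toward n = 1.322: no phase shift.
Bottom surface (1.322 → 1.57): reflection off a higher-index medium gives a half-wave phase shift.
Net: one phase inversion between the two reflected rays.
With one net inversion, constructive interference in reflection requires 2 n t = (m + ½) λ.
λ = 2 n t / (m + ½). The third-longest wavelength is m = 2: λ = 2 × 1.322 × 655 / 2.50 = 693 nm.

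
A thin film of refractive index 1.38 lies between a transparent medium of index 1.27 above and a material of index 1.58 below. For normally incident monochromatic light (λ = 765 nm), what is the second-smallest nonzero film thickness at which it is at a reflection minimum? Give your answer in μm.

At the upper boundary (n = 1.27 to n = 1.38) the reflected ray undergoes a half-wave phase shift.
Ray reflecting at the bottom interface goes from n = 1.38 toward n = 1.58: a half-wave phase shift.
The two reflections carry the same phase change, so no net offset.
So the condition for destructive reflection is 2 n t = (m + ½) λ.
The second-smallest nonzero thickness corresponds to m = 1: t = (m + ½) λ / (2 n) = 1.50 × 765 / (2 × 1.38) = 416 nm.

0.416 μm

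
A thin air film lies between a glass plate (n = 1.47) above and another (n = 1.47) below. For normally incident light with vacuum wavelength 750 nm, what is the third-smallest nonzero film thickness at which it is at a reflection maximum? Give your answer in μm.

At the upper boundary (n = 1.47 to n = 1.0) the reflected ray undergoes no phase shift.
Bottom surface (1.0 → 1.47): reflection off a higher-index medium gives a half-wave phase shift.
Exactly one π shift → a net half-wave offset.
For bright reflection here: 2 n t = (m + ½) λ.
The third-smallest nonzero thickness corresponds to m = 2: t = (m + ½) λ / (2 n) = 2.50 × 750 / (2 × 1.0) = 938 nm.

0.938 μm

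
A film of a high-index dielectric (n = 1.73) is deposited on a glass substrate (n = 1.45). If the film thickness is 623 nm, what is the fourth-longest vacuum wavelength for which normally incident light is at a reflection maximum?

616 nm

At the upper boundary (n = 1.0 to n = 1.73) the reflected ray undergoes a half-wave phase shift.
Ray reflecting at the bottom interface goes from n = 1.73 toward n = 1.45: no phase shift.
Exactly one π shift → a net half-wave offset.
So the condition for constructive reflection is 2 n t = (m + ½) λ.
λ = 2 n t / (m + ½). The fourth-longest wavelength is m = 3: λ = 2 × 1.73 × 623 / 3.50 = 616 nm.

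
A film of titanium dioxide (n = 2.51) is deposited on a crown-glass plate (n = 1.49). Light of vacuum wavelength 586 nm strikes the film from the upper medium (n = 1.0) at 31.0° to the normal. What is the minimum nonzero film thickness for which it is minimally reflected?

119 nm

At the upper boundary (n = 1.0 to n = 2.51) the reflected ray undergoes a half-wave phase shift.
At the lower boundary (n = 2.51 to n = 1.49) the reflected ray undergoes no phase shift.
Exactly one π shift → a net half-wave offset.
For dark reflection here: 2 n t cos θ_r = m λ.
Snell's law: 1.0 sin 31.0° = 2.51 sin θ_r → sin θ_r = 0.205, cos θ_r = 0.979.
Minimum nonzero at m = 1: t = λ / (2 n cos θ_r) = 586 / (2 × 2.51 × 0.979) = 119 nm.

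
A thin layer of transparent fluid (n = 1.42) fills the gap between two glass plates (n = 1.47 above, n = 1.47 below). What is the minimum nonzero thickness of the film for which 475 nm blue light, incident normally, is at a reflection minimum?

167 nm

Top surface (1.47 → 1.42): reflection off a lower-index medium gives no phase shift.
Bottom surface (1.42 → 1.47): reflection off a higher-index medium gives a half-wave phase shift.
Net: one phase inversion between the two reflected rays.
For weak reflection here: 2 n t = m λ.
Minimum nonzero at m = 1: t = λ / (2 n) = 475 / (2 × 1.42) = 167 nm.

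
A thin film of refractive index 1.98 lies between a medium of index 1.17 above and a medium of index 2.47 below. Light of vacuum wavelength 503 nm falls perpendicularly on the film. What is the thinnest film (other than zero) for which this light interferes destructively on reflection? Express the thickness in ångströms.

635 Å

At the upper boundary (n = 1.17 to n = 1.98) the reflected ray undergoes a half-wave phase shift.
At the lower boundary (n = 1.98 to n = 2.47) the reflected ray undergoes a half-wave phase shift.
Zero or two π shifts → no net half-wave offset.
With no net inversion, destructive interference in reflection requires 2 n t = (m + ½) λ.
Minimum at m = 0: t = λ / (4 n) = 503 / (4 × 1.98) = 63.5 nm.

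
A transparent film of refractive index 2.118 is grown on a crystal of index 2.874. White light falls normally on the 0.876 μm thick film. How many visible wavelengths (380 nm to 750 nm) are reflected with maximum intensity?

5

Ray reflecting at the top interface goes from n = 1.0 toward n = 2.118: a half-wave phase shift.
At the lower boundary (n = 2.118 to n = 2.874) the reflected ray undergoes a half-wave phase shift.
Zero or two π shifts → no net half-wave offset.
With no net inversion, constructive interference in reflection requires 2 n t = m λ.
λ = 2 n t / m = 3711 / m nm.
m=4: 928 nm (IR); m=5: 742 nm (visible); m=6: 618 nm (visible); m=7: 530 nm (visible); m=8: 464 nm (visible); m=9: 412 nm (visible); m=10: 371 nm (UV).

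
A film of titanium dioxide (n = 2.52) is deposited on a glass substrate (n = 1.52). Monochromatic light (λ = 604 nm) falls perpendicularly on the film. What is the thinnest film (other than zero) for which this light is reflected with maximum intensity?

59.9 nm

Top surface (1.0 → 2.52): reflection off a higher-index medium gives a half-wave phase shift.
Ray reflecting at the bottom interface goes from n = 2.52 toward n = 1.52: no phase shift.
Exactly one π shift → a net half-wave offset.
So the condition for constructive reflection is 2 n t = (m + ½) λ.
Minimum at m = 0: t = λ / (4 n) = 604 / (4 × 2.52) = 59.9 nm.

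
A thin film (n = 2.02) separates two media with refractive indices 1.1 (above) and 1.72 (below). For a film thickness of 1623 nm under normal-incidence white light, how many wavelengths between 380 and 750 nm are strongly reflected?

At the upper boundary (n = 1.1 to n = 2.02) the reflected ray undergoes a half-wave phase shift.
Bottom surface (2.02 → 1.72): reflection off a lower-index medium gives no phase shift.
Exactly one π shift → a net half-wave offset.
So the condition for constructive reflection is 2 n t = (m + ½) λ.
λ = 2 n t / (m + ½) = 6557 / (m + ½) nm.
m=8: 771 nm (IR); m=9: 690 nm (visible); m=10: 624 nm (visible); m=11: 570 nm (visible); m=12: 525 nm (visible); m=13: 486 nm (visible); m=14: 452 nm (visible); m=15: 423 nm (visible); m=16: 397 nm (visible); m=17: 375 nm (UV).

8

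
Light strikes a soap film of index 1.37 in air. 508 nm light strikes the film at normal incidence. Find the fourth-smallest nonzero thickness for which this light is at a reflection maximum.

649 nm

At the upper boundary (n = 1.0 to n = 1.37) the reflected ray undergoes a half-wave phase shift.
Bottom surface (1.37 → 1.0): reflection off a lower-index medium gives no phase shift.
Net: one phase inversion between the two reflected rays.
For bright reflection here: 2 n t = (m + ½) λ.
The fourth-smallest nonzero thickness corresponds to m = 3: t = (m + ½) λ / (2 n) = 3.50 × 508 / (2 × 1.37) = 649 nm.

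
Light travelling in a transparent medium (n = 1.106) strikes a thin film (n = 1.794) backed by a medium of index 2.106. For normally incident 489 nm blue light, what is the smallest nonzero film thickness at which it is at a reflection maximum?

At the upper boundary (n = 1.106 to n = 1.794) the reflected ray undergoes a half-wave phase shift.
Bottom surface (1.794 → 2.106): reflection off a higher-index medium gives a half-wave phase shift.
The two reflections carry the same phase change, so no net offset.
With no net inversion, constructive interference in reflection requires 2 n t = m λ.
The smallest nonzero thickness corresponds to m = 1: t = m λ / (2 n) = 1.00 × 489 / (2 × 1.794) = 136 nm.

136 nm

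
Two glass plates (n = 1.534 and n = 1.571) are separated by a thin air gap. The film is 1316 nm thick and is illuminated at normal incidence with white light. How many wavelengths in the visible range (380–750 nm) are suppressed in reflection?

3

Ray reflecting at the top interface goes from n = 1.534 toward n = 1.0: no phase shift.
Bottom surface (1.0 → 1.571): reflection off a higher-index medium gives a half-wave phase shift.
Exactly one π shift → a net half-wave offset.
So the condition for destructive reflection is 2 n t = m λ.
λ = 2 n t / m = 2632 / m nm.
m=3: 877 nm (IR); m=4: 658 nm (visible); m=5: 526 nm (visible); m=6: 439 nm (visible); m=7: 376 nm (UV).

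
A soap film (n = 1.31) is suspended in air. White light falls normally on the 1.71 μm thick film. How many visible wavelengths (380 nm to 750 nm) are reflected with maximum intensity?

6

At the upper boundary (n = 1.0 to n = 1.31) the reflected ray undergoes a half-wave phase shift.
Bottom surface (1.31 → 1.0): reflection off a lower-index medium gives no phase shift.
The two reflections differ by half a wavelength.
So the condition for constructive reflection is 2 n t = (m + ½) λ.
λ = 2 n t / (m + ½) = 4480 / (m + ½) nm.
m=5: 815 nm (IR); m=6: 689 nm (visible); m=7: 597 nm (visible); m=8: 527 nm (visible); m=9: 472 nm (visible); m=10: 427 nm (visible); m=11: 390 nm (visible); m=12: 358 nm (UV).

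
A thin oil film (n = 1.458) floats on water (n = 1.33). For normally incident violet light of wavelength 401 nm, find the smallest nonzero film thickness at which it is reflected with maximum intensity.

68.8 nm

Top surface (1.0 → 1.458): reflection off a higher-index medium gives a half-wave phase shift.
Bottom surface (1.458 → 1.33): reflection off a lower-index medium gives no phase shift.
The two reflections differ by half a wavelength.
So the condition for constructive reflection is 2 n t = (m + ½) λ.
Minimum at m = 0: t = λ / (4 n) = 401 / (4 × 1.458) = 68.8 nm.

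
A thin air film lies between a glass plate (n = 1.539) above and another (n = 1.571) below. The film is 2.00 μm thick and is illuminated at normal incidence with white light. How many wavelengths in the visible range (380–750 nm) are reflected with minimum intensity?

5

Top surface (1.539 → 1.0): reflection off a lower-index medium gives no phase shift.
Bottom surface (1.0 → 1.571): reflection off a higher-index medium gives a half-wave phase shift.
Net: one phase inversion between the two reflected rays.
With one net inversion, destructive interference in reflection requires 2 n t = m λ.
λ = 2 n t / m = 4000 / m nm.
m=5: 800 nm (IR); m=6: 667 nm (visible); m=7: 571 nm (visible); m=8: 500 nm (visible); m=9: 444 nm (visible); m=10: 400 nm (visible); m=11: 364 nm (UV).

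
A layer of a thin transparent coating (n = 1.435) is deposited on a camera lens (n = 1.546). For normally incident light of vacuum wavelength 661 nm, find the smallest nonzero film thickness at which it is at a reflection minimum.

115 nm

Top surface (1.0 → 1.435): reflection off a higher-index medium gives a half-wave phase shift.
At the lower boundary (n = 1.435 to n = 1.546) the reflected ray undergoes a half-wave phase shift.
The two reflections carry the same phase change, so no net offset.
So the condition for destructive reflection is 2 n t = (m + ½) λ.
Minimum at m = 0: t = λ / (4 n) = 661 / (4 × 1.435) = 115 nm.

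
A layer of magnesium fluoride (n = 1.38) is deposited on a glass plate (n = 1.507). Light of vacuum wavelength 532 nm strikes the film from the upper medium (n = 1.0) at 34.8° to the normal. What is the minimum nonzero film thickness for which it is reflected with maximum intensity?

212 nm

Top surface (1.0 → 1.38): reflection off a higher-index medium gives a half-wave phase shift.
At the lower boundary (n = 1.38 to n = 1.507) the reflected ray undergoes a half-wave phase shift.
The two reflections carry the same phase change, so no net offset.
So the condition for constructive reflection is 2 n t cos θ_r = m λ.
Snell's law: 1.0 sin 34.8° = 1.38 sin θ_r → sin θ_r = 0.414, cos θ_r = 0.910.
Minimum nonzero at m = 1: t = λ / (2 n cos θ_r) = 532 / (2 × 1.38 × 0.910) = 212 nm.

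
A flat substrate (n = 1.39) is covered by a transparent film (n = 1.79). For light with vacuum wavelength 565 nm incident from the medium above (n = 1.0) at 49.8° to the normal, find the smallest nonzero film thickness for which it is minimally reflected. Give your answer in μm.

Top surface (1.0 → 1.79): reflection off a higher-index medium gives a half-wave phase shift.
Ray reflecting at the bottom interface goes from n = 1.79 toward n = 1.39: no phase shift.
Net: one phase inversion between the two reflected rays.
So the condition for destructive reflection is 2 n t cos θ_r = m λ.
Snell's law: 1.0 sin 49.8° = 1.79 sin θ_r → sin θ_r = 0.427, cos θ_r = 0.904.
Minimum nonzero at m = 1: t = λ / (2 n cos θ_r) = 565 / (2 × 1.79 × 0.904) = 175 nm.

0.175 μm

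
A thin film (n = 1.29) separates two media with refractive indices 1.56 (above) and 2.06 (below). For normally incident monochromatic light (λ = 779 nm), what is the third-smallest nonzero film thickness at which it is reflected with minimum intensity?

906 nm

Top surface (1.56 → 1.29): reflection off a lower-index medium gives no phase shift.
At the lower boundary (n = 1.29 to n = 2.06) the reflected ray undergoes a half-wave phase shift.
Net: one phase inversion between the two reflected rays.
For weak reflection here: 2 n t = m λ.
The third-smallest nonzero thickness corresponds to m = 3: t = m λ / (2 n) = 3.00 × 779 / (2 × 1.29) = 906 nm.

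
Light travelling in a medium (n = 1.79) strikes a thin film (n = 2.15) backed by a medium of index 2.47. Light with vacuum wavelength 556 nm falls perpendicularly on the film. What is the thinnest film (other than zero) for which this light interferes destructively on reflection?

64.7 nm

Top surface (1.79 → 2.15): reflection off a higher-index medium gives a half-wave phase shift.
At the lower boundary (n = 2.15 to n = 2.47) the reflected ray undergoes a half-wave phase shift.
Net: no relative phase inversion (both shifts match).
With no net inversion, destructive interference in reflection requires 2 n t = (m + ½) λ.
Minimum at m = 0: t = λ / (4 n) = 556 / (4 × 2.15) = 64.7 nm.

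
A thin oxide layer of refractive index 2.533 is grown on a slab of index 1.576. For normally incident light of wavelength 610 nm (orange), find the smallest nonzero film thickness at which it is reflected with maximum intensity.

Ray reflecting at the top interface goes from n = 1.0 toward n = 2.533: a half-wave phase shift.
Bottom surface (2.533 → 1.576): reflection off a lower-index medium gives no phase shift.
The two reflections differ by half a wavelength.
For maximum reflection here: 2 n t = (m + ½) λ.
Minimum at m = 0: t = λ / (4 n) = 610 / (4 × 2.533) = 60.2 nm.

60.2 nm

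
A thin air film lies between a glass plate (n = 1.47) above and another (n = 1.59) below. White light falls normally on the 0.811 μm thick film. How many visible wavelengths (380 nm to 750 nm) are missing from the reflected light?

Top surface (1.47 → 1.0): reflection off a lower-index medium gives no phase shift.
Ray reflecting at the bottom interface goes from n = 1.0 toward n = 1.59: a half-wave phase shift.
Net: one phase inversion between the two reflected rays.
With one net inversion, destructive interference in reflection requires 2 n t = m λ.
λ = 2 n t / m = 1622 / m nm.
m=2: 811 nm (IR); m=3: 541 nm (visible); m=4: 406 nm (visible); m=5: 324 nm (UV).

2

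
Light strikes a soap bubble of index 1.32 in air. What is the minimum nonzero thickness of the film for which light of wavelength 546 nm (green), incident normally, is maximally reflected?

At the upper boundary (n = 1.0 to n = 1.32) the reflected ray undergoes a half-wave phase shift.
Bottom surface (1.32 → 1.0): reflection off a lower-index medium gives no phase shift.
Net: one phase inversion between the two reflected rays.
So the condition for constructive reflection is 2 n t = (m + ½) λ.
Minimum at m = 0: t = λ / (4 n) = 546 / (4 × 1.32) = 103 nm.

103 nm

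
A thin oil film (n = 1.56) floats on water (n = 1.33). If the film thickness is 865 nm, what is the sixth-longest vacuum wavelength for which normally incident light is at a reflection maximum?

491 nm

At the upper boundary (n = 1.0 to n = 1.56) the reflected ray undergoes a half-wave phase shift.
At the lower boundary (n = 1.56 to n = 1.33) the reflected ray undergoes no phase shift.
Exactly one π shift → a net half-wave offset.
For maximum reflection here: 2 n t = (m + ½) λ.
λ = 2 n t / (m + ½). The sixth-longest wavelength is m = 5: λ = 2 × 1.56 × 865 / 5.50 = 491 nm.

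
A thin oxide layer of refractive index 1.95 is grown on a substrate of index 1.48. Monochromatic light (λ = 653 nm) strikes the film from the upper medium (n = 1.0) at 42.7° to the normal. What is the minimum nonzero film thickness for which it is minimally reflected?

179 nm

At the upper boundary (n = 1.0 to n = 1.95) the reflected ray undergoes a half-wave phase shift.
Ray reflecting at the bottom interface goes from n = 1.95 toward n = 1.48: no phase shift.
Exactly one π shift → a net half-wave offset.
So the condition for destructive reflection is 2 n t cos θ_r = m λ.
Snell's law: 1.0 sin 42.7° = 1.95 sin θ_r → sin θ_r = 0.348, cos θ_r = 0.938.
Minimum nonzero at m = 1: t = λ / (2 n cos θ_r) = 653 / (2 × 1.95 × 0.938) = 179 nm.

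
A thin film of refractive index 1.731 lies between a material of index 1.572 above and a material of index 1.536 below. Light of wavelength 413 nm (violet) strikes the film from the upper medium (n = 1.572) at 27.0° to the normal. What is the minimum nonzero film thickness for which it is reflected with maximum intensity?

At the upper boundary (n = 1.572 to n = 1.731) the reflected ray undergoes a half-wave phase shift.
Bottom surface (1.731 → 1.536): reflection off a lower-index medium gives no phase shift.
The two reflections differ by half a wavelength.
For bright reflection here: 2 n t cos θ_r = (m + ½) λ.
Snell's law: 1.572 sin 27.0° = 1.731 sin θ_r → sin θ_r = 0.412, cos θ_r = 0.911.
Minimum at m = 0: t = λ / (4 n cos θ_r) = 413 / (4 × 1.731 × 0.911) = 65.5 nm.

65.5 nm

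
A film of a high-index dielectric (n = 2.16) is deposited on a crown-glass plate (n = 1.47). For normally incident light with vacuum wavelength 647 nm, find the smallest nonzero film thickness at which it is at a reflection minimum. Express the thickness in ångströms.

At the upper boundary (n = 1.0 to n = 2.16) the reflected ray undergoes a half-wave phase shift.
Bottom surface (2.16 → 1.47): reflection off a lower-index medium gives no phase shift.
Net: one phase inversion between the two reflected rays.
With one net inversion, destructive interference in reflection requires 2 n t = m λ.
Minimum nonzero at m = 1: t = λ / (2 n) = 647 / (2 × 2.16) = 150 nm.

1498 Å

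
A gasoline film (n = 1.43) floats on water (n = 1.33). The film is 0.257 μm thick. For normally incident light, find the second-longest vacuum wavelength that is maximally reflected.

490 nm

Ray reflecting at the top interface goes from n = 1.0 toward n = 1.43: a half-wave phase shift.
At the lower boundary (n = 1.43 to n = 1.33) the reflected ray undergoes no phase shift.
Net: one phase inversion between the two reflected rays.
For strong reflection here: 2 n t = (m + ½) λ.
λ = 2 n t / (m + ½). The second-longest wavelength is m = 1: λ = 2 × 1.43 × 257 / 1.50 = 490 nm.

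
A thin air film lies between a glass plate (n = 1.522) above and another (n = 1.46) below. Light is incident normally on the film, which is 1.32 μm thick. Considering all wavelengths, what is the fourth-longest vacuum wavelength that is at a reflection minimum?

At the upper boundary (n = 1.522 to n = 1.0) the reflected ray undergoes no phase shift.
At the lower boundary (n = 1.0 to n = 1.46) the reflected ray undergoes a half-wave phase shift.
Exactly one π shift → a net half-wave offset.
With one net inversion, destructive interference in reflection requires 2 n t = m λ.
λ = 2 n t / m. The fourth-longest wavelength is m = 4: λ = 2 × 1.0 × 1320 / 4.00 = 660 nm.

660 nm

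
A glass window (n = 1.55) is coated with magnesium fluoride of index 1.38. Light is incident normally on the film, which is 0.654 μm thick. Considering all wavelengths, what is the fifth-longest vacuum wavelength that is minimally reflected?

401 nm

Top surface (1.0 → 1.38): reflection off a higher-index medium gives a half-wave phase shift.
At the lower boundary (n = 1.38 to n = 1.55) the reflected ray undergoes a half-wave phase shift.
Net: no relative phase inversion (both shifts match).
With no net inversion, destructive interference in reflection requires 2 n t = (m + ½) λ.
λ = 2 n t / (m + ½). The fifth-longest wavelength is m = 4: λ = 2 × 1.38 × 654 / 4.50 = 401 nm.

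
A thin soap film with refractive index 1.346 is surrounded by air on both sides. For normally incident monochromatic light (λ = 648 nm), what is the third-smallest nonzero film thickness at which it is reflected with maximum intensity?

602 nm

Top surface (1.0 → 1.346): reflection off a higher-index medium gives a half-wave phase shift.
At the lower boundary (n = 1.346 to n = 1.0) the reflected ray undergoes no phase shift.
Net: one phase inversion between the two reflected rays.
With one net inversion, constructive interference in reflection requires 2 n t = (m + ½) λ.
The third-smallest nonzero thickness corresponds to m = 2: t = (m + ½) λ / (2 n) = 2.50 × 648 / (2 × 1.346) = 602 nm.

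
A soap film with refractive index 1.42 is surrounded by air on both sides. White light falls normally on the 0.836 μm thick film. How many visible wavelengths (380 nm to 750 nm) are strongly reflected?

3

At the upper boundary (n = 1.0 to n = 1.42) the reflected ray undergoes a half-wave phase shift.
Bottom surface (1.42 → 1.0): reflection off a lower-index medium gives no phase shift.
The two reflections differ by half a wavelength.
So the condition for constructive reflection is 2 n t = (m + ½) λ.
λ = 2 n t / (m + ½) = 2374 / (m + ½) nm.
m=2: 950 nm (IR); m=3: 678 nm (visible); m=4: 528 nm (visible); m=5: 432 nm (visible); m=6: 365 nm (UV).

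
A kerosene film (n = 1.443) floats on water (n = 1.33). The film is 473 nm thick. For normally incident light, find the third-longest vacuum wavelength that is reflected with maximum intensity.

Top surface (1.0 → 1.443): reflection off a higher-index medium gives a half-wave phase shift.
Bottom surface (1.443 → 1.33): reflection off a lower-index medium gives no phase shift.
Exactly one π shift → a net half-wave offset.
So the condition for constructive reflection is 2 n t = (m + ½) λ.
λ = 2 n t / (m + ½). The third-longest wavelength is m = 2: λ = 2 × 1.443 × 473 / 2.50 = 546 nm.

546 nm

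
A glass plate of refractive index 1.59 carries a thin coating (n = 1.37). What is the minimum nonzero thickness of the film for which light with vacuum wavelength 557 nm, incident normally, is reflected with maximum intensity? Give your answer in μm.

0.203 μm

At the upper boundary (n = 1.0 to n = 1.37) the reflected ray undergoes a half-wave phase shift.
Ray reflecting at the bottom interface goes from n = 1.37 toward n = 1.59: a half-wave phase shift.
Zero or two π shifts → no net half-wave offset.
So the condition for constructive reflection is 2 n t = m λ.
Minimum nonzero at m = 1: t = λ / (2 n) = 557 / (2 × 1.37) = 203 nm.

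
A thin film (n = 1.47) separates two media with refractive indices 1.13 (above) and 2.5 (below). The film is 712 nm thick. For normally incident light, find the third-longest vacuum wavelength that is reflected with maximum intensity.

698 nm

Ray reflecting at the top interface goes from n = 1.13 toward n = 1.47: a half-wave phase shift.
Ray reflecting at the bottom interface goes from n = 1.47 toward n = 2.5: a half-wave phase shift.
Net: no relative phase inversion (both shifts match).
So the condition for constructive reflection is 2 n t = m λ.
λ = 2 n t / m. The third-longest wavelength is m = 3: λ = 2 × 1.47 × 712 / 3.00 = 698 nm.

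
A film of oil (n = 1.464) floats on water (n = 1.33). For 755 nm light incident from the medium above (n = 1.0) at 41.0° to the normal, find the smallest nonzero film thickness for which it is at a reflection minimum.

Ray reflecting at the top interface goes from n = 1.0 toward n = 1.464: a half-wave phase shift.
Bottom surface (1.464 → 1.33): reflection off a lower-index medium gives no phase shift.
Exactly one π shift → a net half-wave offset.
So the condition for destructive reflection is 2 n t cos θ_r = m λ.
Snell's law: 1.0 sin 41.0° = 1.464 sin θ_r → sin θ_r = 0.448, cos θ_r = 0.894.
Minimum nonzero at m = 1: t = λ / (2 n cos θ_r) = 755 / (2 × 1.464 × 0.894) = 288 nm.

288 nm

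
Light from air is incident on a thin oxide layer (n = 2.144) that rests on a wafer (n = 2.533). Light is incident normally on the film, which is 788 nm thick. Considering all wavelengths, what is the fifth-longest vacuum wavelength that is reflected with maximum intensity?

676 nm

Top surface (1.0 → 2.144): reflection off a higher-index medium gives a half-wave phase shift.
Bottom surface (2.144 → 2.533): reflection off a higher-index medium gives a half-wave phase shift.
Zero or two π shifts → no net half-wave offset.
For strong reflection here: 2 n t = m λ.
λ = 2 n t / m. The fifth-longest wavelength is m = 5: λ = 2 × 2.144 × 788 / 5.00 = 676 nm.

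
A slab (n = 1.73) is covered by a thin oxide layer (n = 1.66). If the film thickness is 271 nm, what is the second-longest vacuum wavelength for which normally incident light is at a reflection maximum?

450 nm

Top surface (1.0 → 1.66): reflection off a higher-index medium gives a half-wave phase shift.
Ray reflecting at the bottom interface goes from n = 1.66 toward n = 1.73: a half-wave phase shift.
Net: no relative phase inversion (both shifts match).
With no net inversion, constructive interference in reflection requires 2 n t = m λ.
λ = 2 n t / m. The second-longest wavelength is m = 2: λ = 2 × 1.66 × 271 / 2.00 = 450 nm.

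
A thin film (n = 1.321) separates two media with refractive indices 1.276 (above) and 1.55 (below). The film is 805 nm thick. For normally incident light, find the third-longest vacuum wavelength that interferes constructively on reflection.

709 nm

At the upper boundary (n = 1.276 to n = 1.321) the reflected ray undergoes a half-wave phase shift.
Ray reflecting at the bottom interface goes from n = 1.321 toward n = 1.55: a half-wave phase shift.
The two reflections carry the same phase change, so no net offset.
With no net inversion, constructive interference in reflection requires 2 n t = m λ.
λ = 2 n t / m. The third-longest wavelength is m = 3: λ = 2 × 1.321 × 805 / 3.00 = 709 nm.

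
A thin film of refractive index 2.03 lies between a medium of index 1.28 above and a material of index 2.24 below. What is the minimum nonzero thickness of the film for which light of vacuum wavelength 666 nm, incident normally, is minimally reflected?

Top surface (1.28 → 2.03): reflection off a higher-index medium gives a half-wave phase shift.
At the lower boundary (n = 2.03 to n = 2.24) the reflected ray undergoes a half-wave phase shift.
The two reflections carry the same phase change, so no net offset.
For weak reflection here: 2 n t = (m + ½) λ.
Minimum at m = 0: t = λ / (4 n) = 666 / (4 × 2.03) = 82.0 nm.

82.0 nm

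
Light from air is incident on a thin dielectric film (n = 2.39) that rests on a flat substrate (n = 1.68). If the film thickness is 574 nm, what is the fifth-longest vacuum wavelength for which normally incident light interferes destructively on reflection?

At the upper boundary (n = 1.0 to n = 2.39) the reflected ray undergoes a half-wave phase shift.
Bottom surface (2.39 → 1.68): reflection off a lower-index medium gives no phase shift.
Exactly one π shift → a net half-wave offset.
With one net inversion, destructive interference in reflection requires 2 n t = m λ.
λ = 2 n t / m. The fifth-longest wavelength is m = 5: λ = 2 × 2.39 × 574 / 5.00 = 549 nm.

549 nm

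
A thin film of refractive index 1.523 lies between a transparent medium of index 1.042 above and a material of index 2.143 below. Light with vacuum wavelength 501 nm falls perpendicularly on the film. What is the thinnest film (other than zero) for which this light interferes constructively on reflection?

Ray reflecting at the top interface goes from n = 1.042 toward n = 1.523: a half-wave phase shift.
Bottom surface (1.523 → 2.143): reflection off a higher-index medium gives a half-wave phase shift.
The two reflections carry the same phase change, so no net offset.
So the condition for constructive reflection is 2 n t = m λ.
Minimum nonzero at m = 1: t = λ / (2 n) = 501 / (2 × 1.523) = 164 nm.

164 nm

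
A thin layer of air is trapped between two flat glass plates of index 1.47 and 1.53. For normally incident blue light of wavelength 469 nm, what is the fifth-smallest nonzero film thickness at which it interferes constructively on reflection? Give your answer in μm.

1.06 μm

Top surface (1.47 → 1.0): reflection off a lower-index medium gives no phase shift.
At the lower boundary (n = 1.0 to n = 1.53) the reflected ray undergoes a half-wave phase shift.
Exactly one π shift → a net half-wave offset.
For strong reflection here: 2 n t = (m + ½) λ.
The fifth-smallest nonzero thickness corresponds to m = 4: t = (m + ½) λ / (2 n) = 4.50 × 469 / (2 × 1.0) = 1055 nm.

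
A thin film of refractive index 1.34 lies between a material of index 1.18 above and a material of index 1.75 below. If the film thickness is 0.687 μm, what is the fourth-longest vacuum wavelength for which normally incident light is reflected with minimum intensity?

Top surface (1.18 → 1.34): reflection off a higher-index medium gives a half-wave phase shift.
Bottom surface (1.34 → 1.75): reflection off a higher-index medium gives a half-wave phase shift.
Net: no relative phase inversion (both shifts match).
For minimum reflection here: 2 n t = (m + ½) λ.
λ = 2 n t / (m + ½). The fourth-longest wavelength is m = 3: λ = 2 × 1.34 × 687 / 3.50 = 526 nm.

526 nm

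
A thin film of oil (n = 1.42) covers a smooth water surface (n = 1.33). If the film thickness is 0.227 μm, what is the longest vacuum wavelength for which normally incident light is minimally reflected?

645 nm

Top surface (1.0 → 1.42): reflection off a higher-index medium gives a half-wave phase shift.
At the lower boundary (n = 1.42 to n = 1.33) the reflected ray undergoes no phase shift.
Net: one phase inversion between the two reflected rays.
So the condition for destructive reflection is 2 n t = m λ.
λ = 2 n t / m. The longest wavelength is m = 1: λ = 2 × 1.42 × 227 / 1.00 = 645 nm.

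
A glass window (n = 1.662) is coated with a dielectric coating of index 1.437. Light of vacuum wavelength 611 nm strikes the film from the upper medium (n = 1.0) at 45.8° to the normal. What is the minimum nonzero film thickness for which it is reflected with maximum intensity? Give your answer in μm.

0.245 μm

Top surface (1.0 → 1.437): reflection off a higher-index medium gives a half-wave phase shift.
At the lower boundary (n = 1.437 to n = 1.662) the reflected ray undergoes a half-wave phase shift.
Zero or two π shifts → no net half-wave offset.
So the condition for constructive reflection is 2 n t cos θ_r = m λ.
Snell's law: 1.0 sin 45.8° = 1.437 sin θ_r → sin θ_r = 0.499, cos θ_r = 0.867.
Minimum nonzero at m = 1: t = λ / (2 n cos θ_r) = 611 / (2 × 1.437 × 0.867) = 245 nm.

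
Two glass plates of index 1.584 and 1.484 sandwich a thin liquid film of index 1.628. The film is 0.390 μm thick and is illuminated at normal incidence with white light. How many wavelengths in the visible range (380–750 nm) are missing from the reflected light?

2

Top surface (1.584 → 1.628): reflection off a higher-index medium gives a half-wave phase shift.
At the lower boundary (n = 1.628 to n = 1.484) the reflected ray undergoes no phase shift.
The two reflections differ by half a wavelength.
For dark reflection here: 2 n t = m λ.
λ = 2 n t / m = 1270 / m nm.
m=1: 1270 nm (IR); m=2: 635 nm (visible); m=3: 423 nm (visible); m=4: 317 nm (UV).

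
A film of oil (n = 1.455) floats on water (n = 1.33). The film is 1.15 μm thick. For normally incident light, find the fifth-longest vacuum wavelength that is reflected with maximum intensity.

Ray reflecting at the top interface goes from n = 1.0 toward n = 1.455: a half-wave phase shift.
Bottom surface (1.455 → 1.33): reflection off a lower-index medium gives no phase shift.
The two reflections differ by half a wavelength.
With one net inversion, constructive interference in reflection requires 2 n t = (m + ½) λ.
λ = 2 n t / (m + ½). The fifth-longest wavelength is m = 4: λ = 2 × 1.455 × 1150 / 4.50 = 744 nm.

744 nm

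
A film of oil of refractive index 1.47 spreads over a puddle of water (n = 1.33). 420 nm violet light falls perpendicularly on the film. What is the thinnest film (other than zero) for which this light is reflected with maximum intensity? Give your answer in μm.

Ray reflecting at the top interface goes from n = 1.0 toward n = 1.47: a half-wave phase shift.
At the lower boundary (n = 1.47 to n = 1.33) the reflected ray undergoes no phase shift.
Exactly one π shift → a net half-wave offset.
With one net inversion, constructive interference in reflection requires 2 n t = (m + ½) λ.
Minimum at m = 0: t = λ / (4 n) = 420 / (4 × 1.47) = 71.4 nm.

0.0714 μm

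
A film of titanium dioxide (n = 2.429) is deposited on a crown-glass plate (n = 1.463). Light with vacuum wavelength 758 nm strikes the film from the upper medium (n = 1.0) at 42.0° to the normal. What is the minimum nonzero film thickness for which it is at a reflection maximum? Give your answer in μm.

0.0812 μm

At the upper boundary (n = 1.0 to n = 2.429) the reflected ray undergoes a half-wave phase shift.
Ray reflecting at the bottom interface goes from n = 2.429 toward n = 1.463: no phase shift.
The two reflections differ by half a wavelength.
With one net inversion, constructive interference in reflection requires 2 n t cos θ_r = (m + ½) λ.
Snell's law: 1.0 sin 42.0° = 2.429 sin θ_r → sin θ_r = 0.275, cos θ_r = 0.961.
Minimum at m = 0: t = λ / (4 n cos θ_r) = 758 / (4 × 2.429 × 0.961) = 81.2 nm.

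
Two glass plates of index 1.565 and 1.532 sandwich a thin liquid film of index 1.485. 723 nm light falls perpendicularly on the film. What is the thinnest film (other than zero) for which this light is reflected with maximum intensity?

At the upper boundary (n = 1.565 to n = 1.485) the reflected ray undergoes no phase shift.
Bottom surface (1.485 → 1.532): reflection off a higher-index medium gives a half-wave phase shift.
The two reflections differ by half a wavelength.
So the condition for constructive reflection is 2 n t = (m + ½) λ.
Minimum at m = 0: t = λ / (4 n) = 723 / (4 × 1.485) = 122 nm.

122 nm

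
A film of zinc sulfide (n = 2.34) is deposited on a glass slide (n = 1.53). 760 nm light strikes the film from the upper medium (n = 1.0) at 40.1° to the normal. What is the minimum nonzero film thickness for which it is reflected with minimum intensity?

169 nm

Ray reflecting at the top interface goes from n = 1.0 toward n = 2.34: a half-wave phase shift.
Bottom surface (2.34 → 1.53): reflection off a lower-index medium gives no phase shift.
Exactly one π shift → a net half-wave offset.
For dark reflection here: 2 n t cos θ_r = m λ.
Snell's law: 1.0 sin 40.1° = 2.34 sin θ_r → sin θ_r = 0.275, cos θ_r = 0.961.
Minimum nonzero at m = 1: t = λ / (2 n cos θ_r) = 760 / (2 × 2.34 × 0.961) = 169 nm.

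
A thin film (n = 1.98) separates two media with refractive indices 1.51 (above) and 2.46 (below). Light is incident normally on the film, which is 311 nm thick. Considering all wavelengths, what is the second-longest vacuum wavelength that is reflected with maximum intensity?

616 nm

Top surface (1.51 → 1.98): reflection off a higher-index medium gives a half-wave phase shift.
At the lower boundary (n = 1.98 to n = 2.46) the reflected ray undergoes a half-wave phase shift.
Zero or two π shifts → no net half-wave offset.
For strong reflection here: 2 n t = m λ.
λ = 2 n t / m. The second-longest wavelength is m = 2: λ = 2 × 1.98 × 311 / 2.00 = 616 nm.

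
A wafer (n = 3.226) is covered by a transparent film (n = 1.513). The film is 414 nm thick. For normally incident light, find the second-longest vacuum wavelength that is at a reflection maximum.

Ray reflecting at the top interface goes from n = 1.0 toward n = 1.513: a half-wave phase shift.
At the lower boundary (n = 1.513 to n = 3.226) the reflected ray undergoes a half-wave phase shift.
Net: no relative phase inversion (both shifts match).
With no net inversion, constructive interference in reflection requires 2 n t = m λ.
λ = 2 n t / m. The second-longest wavelength is m = 2: λ = 2 × 1.513 × 414 / 2.00 = 626 nm.

626 nm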